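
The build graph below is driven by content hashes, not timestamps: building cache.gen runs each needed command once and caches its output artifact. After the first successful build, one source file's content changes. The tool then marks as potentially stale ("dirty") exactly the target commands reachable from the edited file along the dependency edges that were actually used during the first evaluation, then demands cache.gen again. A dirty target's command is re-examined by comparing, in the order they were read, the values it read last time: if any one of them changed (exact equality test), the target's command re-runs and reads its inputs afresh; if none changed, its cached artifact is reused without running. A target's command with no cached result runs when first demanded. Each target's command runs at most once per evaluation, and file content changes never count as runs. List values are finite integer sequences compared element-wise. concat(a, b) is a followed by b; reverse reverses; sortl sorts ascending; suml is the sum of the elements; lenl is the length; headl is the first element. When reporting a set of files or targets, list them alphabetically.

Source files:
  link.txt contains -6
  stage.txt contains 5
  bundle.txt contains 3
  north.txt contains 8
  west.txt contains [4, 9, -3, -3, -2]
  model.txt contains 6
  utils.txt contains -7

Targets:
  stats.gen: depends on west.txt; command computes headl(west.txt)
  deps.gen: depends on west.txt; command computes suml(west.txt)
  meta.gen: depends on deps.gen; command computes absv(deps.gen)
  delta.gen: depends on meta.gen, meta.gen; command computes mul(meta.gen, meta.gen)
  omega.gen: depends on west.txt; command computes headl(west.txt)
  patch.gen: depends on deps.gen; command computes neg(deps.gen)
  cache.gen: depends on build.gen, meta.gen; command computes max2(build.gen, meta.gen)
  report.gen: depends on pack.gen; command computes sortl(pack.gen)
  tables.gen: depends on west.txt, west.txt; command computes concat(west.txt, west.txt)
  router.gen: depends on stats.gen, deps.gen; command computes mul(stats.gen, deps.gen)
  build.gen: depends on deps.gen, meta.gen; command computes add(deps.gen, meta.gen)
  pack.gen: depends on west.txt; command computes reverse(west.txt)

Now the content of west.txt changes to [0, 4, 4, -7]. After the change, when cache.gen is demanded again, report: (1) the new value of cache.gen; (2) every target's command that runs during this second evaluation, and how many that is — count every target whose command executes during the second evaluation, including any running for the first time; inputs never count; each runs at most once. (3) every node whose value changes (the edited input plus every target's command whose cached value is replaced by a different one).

Initial pass — values computed on the first demand:
  deps.gen = suml([4, 9, -3, -3, -2]) = 5
  meta.gen = absv(5) = 5
  build.gen = add(5, 5) = 10
  cache.gen = max2(10, 5) = 10

Second demand — change propagation:
  deps.gen: re-runs because west.txt [4, 9, -3, -3, -2]->[0, 4, 4, -7]; new result 1.
  meta.gen: re-runs because deps.gen 5->1; new result 1.
  build.gen: re-runs because deps.gen 5->1; meta.gen 5->1; new result 2.
  cache.gen: re-runs because build.gen 10->2; meta.gen 5->1; new result 2.

cache.gen now evaluates to 2.
Run set: build.gen, cache.gen, deps.gen, meta.gen (4 run).
Changed values: build.gen, cache.gen, deps.gen, meta.gen, west.txt.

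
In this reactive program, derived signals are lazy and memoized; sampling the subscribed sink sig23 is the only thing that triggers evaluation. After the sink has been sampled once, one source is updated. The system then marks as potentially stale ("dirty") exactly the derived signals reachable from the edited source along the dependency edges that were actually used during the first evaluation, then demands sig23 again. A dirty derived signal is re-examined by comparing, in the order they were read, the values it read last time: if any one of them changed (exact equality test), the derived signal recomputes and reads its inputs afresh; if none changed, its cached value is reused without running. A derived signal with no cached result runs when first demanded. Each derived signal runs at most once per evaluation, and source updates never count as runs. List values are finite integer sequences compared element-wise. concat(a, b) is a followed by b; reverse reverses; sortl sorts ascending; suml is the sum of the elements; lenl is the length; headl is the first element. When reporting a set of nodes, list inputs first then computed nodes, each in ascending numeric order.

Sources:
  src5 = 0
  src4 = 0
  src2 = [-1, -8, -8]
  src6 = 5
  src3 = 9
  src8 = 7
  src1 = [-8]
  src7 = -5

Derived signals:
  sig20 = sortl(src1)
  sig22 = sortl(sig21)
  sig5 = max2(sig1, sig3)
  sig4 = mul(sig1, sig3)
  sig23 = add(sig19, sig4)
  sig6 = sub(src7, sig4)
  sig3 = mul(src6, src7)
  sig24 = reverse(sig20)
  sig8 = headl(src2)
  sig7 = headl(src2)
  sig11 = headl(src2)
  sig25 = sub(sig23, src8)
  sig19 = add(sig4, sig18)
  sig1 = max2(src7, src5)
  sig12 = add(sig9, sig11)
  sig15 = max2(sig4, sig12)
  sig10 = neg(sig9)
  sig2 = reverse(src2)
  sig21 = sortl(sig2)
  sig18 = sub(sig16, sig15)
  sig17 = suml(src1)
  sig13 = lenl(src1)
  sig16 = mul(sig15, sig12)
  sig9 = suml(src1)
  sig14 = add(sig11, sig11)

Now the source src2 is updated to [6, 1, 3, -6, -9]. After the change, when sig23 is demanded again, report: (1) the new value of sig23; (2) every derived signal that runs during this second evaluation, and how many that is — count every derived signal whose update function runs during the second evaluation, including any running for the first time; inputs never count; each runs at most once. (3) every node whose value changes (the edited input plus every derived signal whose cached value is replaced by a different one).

First demand of the output computes:
  sig1 = max2(-5, 0) = 0
  sig3 = mul(5, -5) = -25
  sig4 = mul(0, -25) = 0
  sig9 = suml([-8]) = -8
  sig11 = headl([-1, -8, -8]) = -1
  sig12 = add(-8, -1) = -9
  sig15 = max2(0, -9) = 0
  sig16 = mul(0, -9) = 0
  sig18 = sub(0, 0) = 0
  sig19 = add(0, 0) = 0
  sig23 = add(0, 0) = 0

After the edit, cleaning proceeds:
  sig11: a read changed (src2 [-1, -8, -8]->[6, 1, 3, -6, -9]) — executes, giving 6.
  sig12: a read changed (sig11 -1->6) — executes, giving -2.
  sig15: a read changed (sig12 -9->-2) — executes, giving 0 — identical to its old value.
  sig16: a read changed (sig12 -9->-2) — executes, giving 0 — identical to its old value.
  sig18: dirty, but its reads are unchanged (sig16 unchanged, sig15 unchanged); cached 0 stands.
  sig19: dirty, but its reads are unchanged (sig4 unchanged, sig18 unchanged); cached 0 stands.
  sig23: dirty, but its reads are unchanged (sig19 unchanged, sig4 unchanged); cached 0 stands.

Note where the cutoff bites: sig18 is checked, finds nothing changed, and keeps its cache.

Demanding sig23 again yields 0.
4 derived signals run: sig11, sig12, sig15, sig16.
The nodes whose values change: src2, sig11, sig12.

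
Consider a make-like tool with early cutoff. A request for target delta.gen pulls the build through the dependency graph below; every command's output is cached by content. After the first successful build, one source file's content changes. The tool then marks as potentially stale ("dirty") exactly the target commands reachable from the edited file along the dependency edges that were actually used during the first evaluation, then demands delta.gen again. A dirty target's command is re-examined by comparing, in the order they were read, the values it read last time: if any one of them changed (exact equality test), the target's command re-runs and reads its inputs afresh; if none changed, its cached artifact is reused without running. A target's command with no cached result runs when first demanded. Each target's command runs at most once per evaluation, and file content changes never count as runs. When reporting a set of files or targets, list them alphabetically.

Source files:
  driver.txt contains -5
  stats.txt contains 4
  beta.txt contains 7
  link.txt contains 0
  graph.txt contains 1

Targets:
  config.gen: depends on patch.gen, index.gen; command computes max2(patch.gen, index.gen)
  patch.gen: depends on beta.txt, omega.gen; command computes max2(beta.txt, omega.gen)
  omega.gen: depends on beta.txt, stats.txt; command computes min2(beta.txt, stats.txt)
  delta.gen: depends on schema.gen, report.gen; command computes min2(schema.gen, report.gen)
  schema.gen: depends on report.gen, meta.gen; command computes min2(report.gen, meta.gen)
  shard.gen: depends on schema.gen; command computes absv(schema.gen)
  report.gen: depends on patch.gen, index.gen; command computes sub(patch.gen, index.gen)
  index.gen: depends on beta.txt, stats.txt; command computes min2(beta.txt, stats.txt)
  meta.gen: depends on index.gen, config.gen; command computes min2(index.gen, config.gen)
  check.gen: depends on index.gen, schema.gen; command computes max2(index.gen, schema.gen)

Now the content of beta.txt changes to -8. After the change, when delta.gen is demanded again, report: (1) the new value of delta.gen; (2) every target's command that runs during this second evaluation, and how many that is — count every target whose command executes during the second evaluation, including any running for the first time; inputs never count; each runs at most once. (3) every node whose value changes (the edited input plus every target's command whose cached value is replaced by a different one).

First demand of the output computes:
  index.gen = min2(7, 4) = 4
  omega.gen = min2(7, 4) = 4
  patch.gen = max2(7, 4) = 7
  config.gen = max2(7, 4) = 7
  meta.gen = min2(4, 7) = 4
  report.gen = sub(7, 4) = 3
  schema.gen = min2(3, 4) = 3
  delta.gen = min2(3, 3) = 3

After the edit, cleaning proceeds:
  index.gen: a read changed (beta.txt 7->-8) — executes, giving -8.
  omega.gen: a read changed (beta.txt 7->-8) — executes, giving -8.
  patch.gen: a read changed (beta.txt 7->-8; omega.gen 4->-8) — executes, giving -8.
  config.gen: a read changed (patch.gen 7->-8; index.gen 4->-8) — executes, giving -8.
  meta.gen: a read changed (index.gen 4->-8; config.gen 7->-8) — executes, giving -8.
  report.gen: a read changed (patch.gen 7->-8; index.gen 4->-8) — executes, giving 0.
  schema.gen: a read changed (report.gen 3->0; meta.gen 4->-8) — executes, giving -8.
  delta.gen: a read changed (schema.gen 3->-8; report.gen 3->0) — executes, giving -8.

Demanding delta.gen again yields -8.
8 target commands run: config.gen, delta.gen, index.gen, meta.gen, omega.gen, patch.gen, report.gen, schema.gen.
The nodes whose values change: beta.txt, config.gen, delta.gen, index.gen, meta.gen, omega.gen, patch.gen, report.gen, schema.gen.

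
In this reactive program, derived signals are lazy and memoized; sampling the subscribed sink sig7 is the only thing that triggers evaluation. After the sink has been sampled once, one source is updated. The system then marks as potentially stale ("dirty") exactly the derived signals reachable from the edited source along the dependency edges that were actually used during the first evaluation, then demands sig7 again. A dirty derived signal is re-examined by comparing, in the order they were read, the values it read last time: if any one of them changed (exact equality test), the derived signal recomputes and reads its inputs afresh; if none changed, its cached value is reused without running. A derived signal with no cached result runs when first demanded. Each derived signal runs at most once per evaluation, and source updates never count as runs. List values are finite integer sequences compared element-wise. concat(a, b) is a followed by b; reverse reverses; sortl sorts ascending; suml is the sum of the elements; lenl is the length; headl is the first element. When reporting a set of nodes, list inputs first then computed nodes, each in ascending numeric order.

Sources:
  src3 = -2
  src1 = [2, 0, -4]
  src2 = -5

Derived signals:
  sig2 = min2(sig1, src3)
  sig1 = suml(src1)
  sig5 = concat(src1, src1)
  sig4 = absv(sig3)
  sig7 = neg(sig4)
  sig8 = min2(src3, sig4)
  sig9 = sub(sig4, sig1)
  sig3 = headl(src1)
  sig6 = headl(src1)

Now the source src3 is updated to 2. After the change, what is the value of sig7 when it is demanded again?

Demanding sig7 again yields -2.
Note the shortcut — src3 feeds only undemanded nodes, so no recomputation happens.

First demand of the output computes:
  sig3 = headl([2, 0, -4]) = 2
  sig4 = absv(2) = 2
  sig7 = neg(2) = -2

After the edit, cleaning proceeds:
  src3 only reaches undemanded nodes; the second demand re-runs nothing.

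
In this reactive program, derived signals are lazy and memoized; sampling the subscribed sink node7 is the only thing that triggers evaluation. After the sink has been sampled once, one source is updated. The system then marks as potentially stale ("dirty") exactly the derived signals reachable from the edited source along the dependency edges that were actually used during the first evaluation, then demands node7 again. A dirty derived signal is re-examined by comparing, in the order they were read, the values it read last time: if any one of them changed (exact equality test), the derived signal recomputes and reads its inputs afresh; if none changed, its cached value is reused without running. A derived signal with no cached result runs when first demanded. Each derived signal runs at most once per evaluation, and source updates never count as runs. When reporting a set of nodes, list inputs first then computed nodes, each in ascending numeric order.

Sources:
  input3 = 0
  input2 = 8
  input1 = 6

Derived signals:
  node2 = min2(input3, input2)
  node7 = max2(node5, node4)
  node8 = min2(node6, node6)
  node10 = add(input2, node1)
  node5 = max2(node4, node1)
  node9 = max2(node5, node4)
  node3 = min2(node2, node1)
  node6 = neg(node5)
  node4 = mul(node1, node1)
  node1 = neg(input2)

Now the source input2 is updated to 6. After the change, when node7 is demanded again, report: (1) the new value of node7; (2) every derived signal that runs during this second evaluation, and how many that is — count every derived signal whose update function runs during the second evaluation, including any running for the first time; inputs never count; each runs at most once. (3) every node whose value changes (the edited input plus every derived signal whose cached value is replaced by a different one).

Demanding node7 again yields 36.
4 derived signals run: node1, node4, node5, node7.
The nodes whose values change: input2, node1, node4, node5, node7.

First demand of the output computes:
  node1 = neg(8) = -8
  node4 = mul(-8, -8) = 64
  node5 = max2(64, -8) = 64
  node7 = max2(64, 64) = 64

After the edit, cleaning proceeds:
  node1: a read changed (input2 8->6) — executes, giving -6.
  node4: a read changed (node1 -8->-6; node1 -8->-6) — executes, giving 36.
  node5: a read changed (node4 64->36; node1 -8->-6) — executes, giving 36.
  node7: a read changed (node5 64->36; node4 64->36) — executes, giving 36.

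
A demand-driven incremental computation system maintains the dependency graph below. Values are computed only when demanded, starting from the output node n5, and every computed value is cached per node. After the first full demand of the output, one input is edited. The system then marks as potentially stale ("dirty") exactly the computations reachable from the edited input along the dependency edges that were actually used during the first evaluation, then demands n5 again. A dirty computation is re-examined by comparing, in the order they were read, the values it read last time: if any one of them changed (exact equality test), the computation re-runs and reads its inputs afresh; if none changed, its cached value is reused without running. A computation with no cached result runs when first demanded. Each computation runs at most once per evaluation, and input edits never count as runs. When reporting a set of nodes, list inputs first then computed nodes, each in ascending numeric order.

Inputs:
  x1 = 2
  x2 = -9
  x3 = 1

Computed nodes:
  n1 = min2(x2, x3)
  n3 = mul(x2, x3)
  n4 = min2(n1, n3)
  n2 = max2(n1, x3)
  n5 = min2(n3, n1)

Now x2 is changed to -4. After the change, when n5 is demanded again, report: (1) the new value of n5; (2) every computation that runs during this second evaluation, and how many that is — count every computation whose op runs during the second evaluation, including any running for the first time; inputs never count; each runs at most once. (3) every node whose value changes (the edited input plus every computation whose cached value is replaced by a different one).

New value of n5: -4.
Computations that run: n1, n3, n5 — 3 in total.
Values that change: x2, n1, n3, n5.

First evaluation (everything demanded from the output):
  n1 = min2(-9, 1) = -9
  n3 = mul(-9, 1) = -9
  n5 = min2(-9, -9) = -9

Propagation after the edit:
  n1: runs — x2 -9->-4; result -4.
  n3: runs — x2 -9->-4; result -4.
  n5: runs — n3 -9->-4; n1 -9->-4; result -4.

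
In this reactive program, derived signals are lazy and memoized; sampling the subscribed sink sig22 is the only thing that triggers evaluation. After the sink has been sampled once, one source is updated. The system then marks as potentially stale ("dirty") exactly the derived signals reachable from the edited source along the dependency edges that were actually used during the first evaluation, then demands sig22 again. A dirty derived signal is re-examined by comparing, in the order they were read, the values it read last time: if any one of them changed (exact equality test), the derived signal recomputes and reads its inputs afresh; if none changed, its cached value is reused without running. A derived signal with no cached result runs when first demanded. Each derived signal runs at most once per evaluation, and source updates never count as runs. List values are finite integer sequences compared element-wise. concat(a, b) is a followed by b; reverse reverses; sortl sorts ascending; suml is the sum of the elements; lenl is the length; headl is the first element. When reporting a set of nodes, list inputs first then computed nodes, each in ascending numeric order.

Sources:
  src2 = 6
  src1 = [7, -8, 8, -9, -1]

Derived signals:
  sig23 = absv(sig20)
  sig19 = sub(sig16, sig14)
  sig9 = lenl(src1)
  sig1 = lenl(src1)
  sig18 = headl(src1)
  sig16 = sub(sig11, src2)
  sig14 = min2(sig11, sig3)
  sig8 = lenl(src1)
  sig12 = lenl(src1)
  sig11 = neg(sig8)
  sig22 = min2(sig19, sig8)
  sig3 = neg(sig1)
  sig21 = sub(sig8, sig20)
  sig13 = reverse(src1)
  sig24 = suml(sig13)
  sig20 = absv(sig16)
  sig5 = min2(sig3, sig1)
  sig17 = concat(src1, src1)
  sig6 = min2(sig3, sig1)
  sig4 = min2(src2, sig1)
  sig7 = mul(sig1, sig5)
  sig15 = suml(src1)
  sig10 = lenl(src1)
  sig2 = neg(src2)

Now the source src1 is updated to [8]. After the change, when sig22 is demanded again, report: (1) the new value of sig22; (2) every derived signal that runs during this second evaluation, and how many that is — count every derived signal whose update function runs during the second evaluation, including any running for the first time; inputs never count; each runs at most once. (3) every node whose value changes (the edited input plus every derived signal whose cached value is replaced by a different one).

Demanding sig22 again yields -6.
8 derived signals run: sig1, sig3, sig8, sig11, sig14, sig16, sig19, sig22.
The nodes whose values change: src1, sig1, sig3, sig8, sig11, sig14, sig16.

First demand of the output computes:
  sig1 = lenl([7, -8, 8, -9, -1]) = 5
  sig3 = neg(5) = -5
  sig8 = lenl([7, -8, 8, -9, -1]) = 5
  sig11 = neg(5) = -5
  sig14 = min2(-5, -5) = -5
  sig16 = sub(-5, 6) = -11
  sig19 = sub(-11, -5) = -6
  sig22 = min2(-6, 5) = -6

After the edit, cleaning proceeds:
  sig1: a read changed (src1 [7, -8, 8, -9, -1]->[8]) — executes, giving 1.
  sig3: a read changed (sig1 5->1) — executes, giving -1.
  sig8: a read changed (src1 [7, -8, 8, -9, -1]->[8]) — executes, giving 1.
  sig11: a read changed (sig8 5->1) — executes, giving -1.
  sig14: a read changed (sig11 -5->-1; sig3 -5->-1) — executes, giving -1.
  sig16: a read changed (sig11 -5->-1) — executes, giving -7.
  sig19: a read changed (sig16 -11->-7; sig14 -5->-1) — executes, giving -6 — identical to its old value.
  sig22: a read changed (sig8 5->1) — executes, giving -6 — identical to its old value.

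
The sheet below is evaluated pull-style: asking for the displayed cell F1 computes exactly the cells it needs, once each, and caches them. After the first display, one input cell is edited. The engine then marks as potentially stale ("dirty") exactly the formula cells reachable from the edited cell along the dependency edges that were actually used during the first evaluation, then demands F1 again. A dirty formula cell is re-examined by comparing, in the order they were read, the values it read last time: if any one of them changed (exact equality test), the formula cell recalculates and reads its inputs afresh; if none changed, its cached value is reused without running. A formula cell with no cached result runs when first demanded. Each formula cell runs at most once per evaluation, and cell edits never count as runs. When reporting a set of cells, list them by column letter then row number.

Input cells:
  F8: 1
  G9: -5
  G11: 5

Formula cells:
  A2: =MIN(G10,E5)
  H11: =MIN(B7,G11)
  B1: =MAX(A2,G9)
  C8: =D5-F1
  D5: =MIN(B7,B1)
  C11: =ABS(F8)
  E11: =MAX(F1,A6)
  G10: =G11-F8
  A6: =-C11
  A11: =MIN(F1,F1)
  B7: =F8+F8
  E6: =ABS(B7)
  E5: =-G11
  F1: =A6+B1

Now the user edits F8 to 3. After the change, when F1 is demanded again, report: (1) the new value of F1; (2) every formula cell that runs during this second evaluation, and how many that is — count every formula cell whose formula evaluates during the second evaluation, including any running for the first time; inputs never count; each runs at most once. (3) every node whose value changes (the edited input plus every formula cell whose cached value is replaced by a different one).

Demanding F1 again yields -8.
5 formula cells run: A2, A6, C11, F1, G10.
The nodes whose values change: A6, C11, F1, F8, G10.
Note where the cutoff bites: B1 is checked, finds nothing changed, and keeps its cache.

First demand of the output computes:
  C11 = ABS(1) = 1
  A6 = -(1) = -1
  E5 = -(5) = -5
  G10 = 5 - 1 = 4
  A2 = MIN(4, -5) = -5
  B1 = MAX(-5, -5) = -5
  F1 = -1 + -5 = -6

After the edit, cleaning proceeds:
  C11: a read changed (F8 1->3) — executes, giving 3.
  A6: a read changed (C11 1->3) — executes, giving -3.
  G10: a read changed (F8 1->3) — executes, giving 2.
  A2: a read changed (G10 4->2) — executes, giving -5 — identical to its old value.
  B1: dirty, but its reads are unchanged (A2 unchanged, G9 unchanged); cached -5 stands.
  F1: a read changed (A6 -1->-3) — executes, giving -8.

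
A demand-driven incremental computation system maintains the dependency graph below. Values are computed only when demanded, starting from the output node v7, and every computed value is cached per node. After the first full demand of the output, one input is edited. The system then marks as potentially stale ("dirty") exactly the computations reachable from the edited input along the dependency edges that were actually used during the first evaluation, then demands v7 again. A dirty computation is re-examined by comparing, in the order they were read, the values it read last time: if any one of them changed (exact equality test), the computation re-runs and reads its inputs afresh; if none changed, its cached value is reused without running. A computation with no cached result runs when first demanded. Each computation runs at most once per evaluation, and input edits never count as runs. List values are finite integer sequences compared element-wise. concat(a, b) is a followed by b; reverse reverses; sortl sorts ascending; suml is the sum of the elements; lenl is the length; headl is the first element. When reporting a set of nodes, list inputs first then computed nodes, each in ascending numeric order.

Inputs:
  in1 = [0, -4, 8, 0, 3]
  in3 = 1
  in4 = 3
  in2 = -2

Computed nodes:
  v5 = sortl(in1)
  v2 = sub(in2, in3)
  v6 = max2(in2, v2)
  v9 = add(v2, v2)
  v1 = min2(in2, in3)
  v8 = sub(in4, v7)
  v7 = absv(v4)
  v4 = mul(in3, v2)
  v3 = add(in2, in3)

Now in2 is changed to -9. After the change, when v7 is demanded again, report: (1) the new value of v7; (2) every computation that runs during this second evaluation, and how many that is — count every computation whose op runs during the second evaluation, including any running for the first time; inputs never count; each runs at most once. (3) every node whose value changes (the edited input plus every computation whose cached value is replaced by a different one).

New value of v7: 10.
Computations that run: v2, v4, v7 — 3 in total.
Values that change: in2, v2, v4, v7.

First evaluation (everything demanded from the output):
  v2 = sub(-2, 1) = -3
  v4 = mul(1, -3) = -3
  v7 = absv(-3) = 3

Propagation after the edit:
  v2: runs — in2 -2->-9; result -10.
  v4: runs — v2 -3->-10; result -10.
  v7: runs — v4 -3->-10; result 10.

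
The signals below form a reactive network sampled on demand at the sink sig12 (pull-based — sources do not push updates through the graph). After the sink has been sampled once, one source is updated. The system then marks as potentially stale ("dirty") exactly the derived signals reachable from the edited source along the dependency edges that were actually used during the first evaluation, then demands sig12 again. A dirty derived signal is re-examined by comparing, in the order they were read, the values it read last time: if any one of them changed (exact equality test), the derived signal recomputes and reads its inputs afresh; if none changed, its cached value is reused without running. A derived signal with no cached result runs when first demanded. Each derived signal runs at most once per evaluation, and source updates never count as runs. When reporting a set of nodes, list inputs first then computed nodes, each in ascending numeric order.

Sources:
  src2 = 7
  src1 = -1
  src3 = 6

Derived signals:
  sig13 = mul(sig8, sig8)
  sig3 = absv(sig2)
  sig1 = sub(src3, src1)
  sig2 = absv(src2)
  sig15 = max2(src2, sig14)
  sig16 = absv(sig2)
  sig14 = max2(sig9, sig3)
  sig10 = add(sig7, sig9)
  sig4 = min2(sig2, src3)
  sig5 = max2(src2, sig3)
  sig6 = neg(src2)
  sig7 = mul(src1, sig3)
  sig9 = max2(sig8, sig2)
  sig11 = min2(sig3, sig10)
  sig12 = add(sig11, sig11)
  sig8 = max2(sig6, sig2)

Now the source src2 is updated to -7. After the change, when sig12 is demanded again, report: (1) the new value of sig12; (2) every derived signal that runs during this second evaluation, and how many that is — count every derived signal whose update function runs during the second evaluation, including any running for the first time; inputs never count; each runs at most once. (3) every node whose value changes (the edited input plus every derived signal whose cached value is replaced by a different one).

sig12 now evaluates to 0.
Run set: sig2, sig6, sig8 (3 run).
Changed values: src2, sig6.
The important point: at sig3 every value read last time is unchanged, so the dirty flag clears without a run.

Initial pass — values computed on the first demand:
  sig2 = absv(7) = 7
  sig3 = absv(7) = 7
  sig6 = neg(7) = -7
  sig7 = mul(-1, 7) = -7
  sig8 = max2(-7, 7) = 7
  sig9 = max2(7, 7) = 7
  sig10 = add(-7, 7) = 0
  sig11 = min2(7, 0) = 0
  sig12 = add(0, 0) = 0

Second demand — change propagation:
  sig2: re-runs because src2 7->-7; new result 7 (unchanged).
  sig3: re-examined; everything it read last time is the same (sig2 unchanged) — cache 7 kept, no run.
  sig6: re-runs because src2 7->-7; new result 7.
  sig7: re-examined; everything it read last time is the same (src1 unchanged, sig3 unchanged) — cache -7 kept, no run.
  sig8: re-runs because sig6 -7->7; new result 7 (unchanged).
  sig9: re-examined; everything it read last time is the same (sig8 unchanged, sig2 unchanged) — cache 7 kept, no run.
  sig10: re-examined; everything it read last time is the same (sig7 unchanged, sig9 unchanged) — cache 0 kept, no run.
  sig11: re-examined; everything it read last time is the same (sig3 unchanged, sig10 unchanged) — cache 0 kept, no run.
  sig12: re-examined; everything it read last time is the same (sig11 unchanged, sig11 unchanged) — cache 0 kept, no run.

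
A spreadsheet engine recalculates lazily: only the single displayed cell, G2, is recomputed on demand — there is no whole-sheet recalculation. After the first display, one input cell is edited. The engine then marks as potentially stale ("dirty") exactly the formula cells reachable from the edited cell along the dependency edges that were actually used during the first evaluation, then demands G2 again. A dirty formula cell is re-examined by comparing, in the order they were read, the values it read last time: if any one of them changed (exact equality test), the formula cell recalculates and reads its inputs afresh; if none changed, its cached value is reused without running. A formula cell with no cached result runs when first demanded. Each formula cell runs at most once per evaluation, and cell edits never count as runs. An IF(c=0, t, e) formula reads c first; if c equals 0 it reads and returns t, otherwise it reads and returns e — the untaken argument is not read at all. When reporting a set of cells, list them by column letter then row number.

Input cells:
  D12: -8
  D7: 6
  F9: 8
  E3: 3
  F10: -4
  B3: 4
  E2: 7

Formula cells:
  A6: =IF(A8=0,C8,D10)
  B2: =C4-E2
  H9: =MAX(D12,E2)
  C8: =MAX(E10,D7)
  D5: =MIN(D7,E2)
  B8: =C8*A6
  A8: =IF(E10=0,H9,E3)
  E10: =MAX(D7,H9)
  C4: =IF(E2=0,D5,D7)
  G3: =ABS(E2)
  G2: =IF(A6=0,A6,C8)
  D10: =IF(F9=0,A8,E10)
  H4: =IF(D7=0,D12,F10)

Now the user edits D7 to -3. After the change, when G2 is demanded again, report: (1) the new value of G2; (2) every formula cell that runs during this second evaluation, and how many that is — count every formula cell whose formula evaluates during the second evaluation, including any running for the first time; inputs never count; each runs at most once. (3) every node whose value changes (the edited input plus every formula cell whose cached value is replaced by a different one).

First evaluation (everything demanded from the output):
  H9 = MAX(-8, 7) = 7
  E10 = MAX(6, 7) = 7
  A8 = IF(E10=0: E10=7 -> else branch E3) = 3
  C8 = MAX(7, 6) = 7
  D10 = IF(F9=0: F9=8 -> else branch E10) = 7
  A6 = IF(A8=0: A8=3 -> else branch D10) = 7
  G2 = IF(A6=0: A6=7 -> else branch C8) = 7

Propagation after the edit:
  E10: runs — D7 6->-3; result 7 (same value as before).
  A8: checked — values it read are unchanged (E10 unchanged, E3 unchanged); reused cached 3 without running.
  C8: runs — D7 6->-3; result 7 (same value as before).
  D10: checked — values it read are unchanged (F9 unchanged, E10 unchanged); reused cached 7 without running.
  A6: checked — values it read are unchanged (A8 unchanged, D10 unchanged); reused cached 7 without running.
  G2: checked — values it read are unchanged (A6 unchanged, C8 unchanged); reused cached 7 without running.

Key observation: the cutoff stops propagation at A8 — its inputs' values are unchanged, so it reuses its cache.

New value of G2: 7.
Formula cells that run: C8, E10 — 2 in total.
Values that change: D7.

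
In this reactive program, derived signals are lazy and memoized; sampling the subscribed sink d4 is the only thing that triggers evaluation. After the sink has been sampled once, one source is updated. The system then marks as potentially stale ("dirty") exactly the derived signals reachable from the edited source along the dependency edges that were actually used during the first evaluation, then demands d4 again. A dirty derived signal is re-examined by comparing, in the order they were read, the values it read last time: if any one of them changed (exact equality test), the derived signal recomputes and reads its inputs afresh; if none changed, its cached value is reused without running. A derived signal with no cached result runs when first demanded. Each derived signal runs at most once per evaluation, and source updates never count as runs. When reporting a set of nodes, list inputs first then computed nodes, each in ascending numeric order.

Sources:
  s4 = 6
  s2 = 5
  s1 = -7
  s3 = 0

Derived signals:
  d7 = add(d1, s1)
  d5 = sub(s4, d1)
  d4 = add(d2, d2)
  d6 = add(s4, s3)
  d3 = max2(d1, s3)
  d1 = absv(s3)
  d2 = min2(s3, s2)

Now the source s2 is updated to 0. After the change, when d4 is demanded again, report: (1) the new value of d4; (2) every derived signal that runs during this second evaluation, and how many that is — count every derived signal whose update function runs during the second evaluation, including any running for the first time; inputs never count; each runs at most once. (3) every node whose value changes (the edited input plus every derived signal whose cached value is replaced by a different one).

Demanding d4 again yields 0.
1 derived signals run: d2.
The nodes whose values change: s2.
Note the absorption at d2: it re-runs yet its value is the same, leaving the output's value untouched.

First demand of the output computes:
  d2 = min2(0, 5) = 0
  d4 = add(0, 0) = 0

After the edit, cleaning proceeds:
  d2: a read changed (s2 5->0) — executes, giving 0 — identical to its old value.
  d4: dirty, but its reads are unchanged (d2 unchanged, d2 unchanged); cached 0 stands.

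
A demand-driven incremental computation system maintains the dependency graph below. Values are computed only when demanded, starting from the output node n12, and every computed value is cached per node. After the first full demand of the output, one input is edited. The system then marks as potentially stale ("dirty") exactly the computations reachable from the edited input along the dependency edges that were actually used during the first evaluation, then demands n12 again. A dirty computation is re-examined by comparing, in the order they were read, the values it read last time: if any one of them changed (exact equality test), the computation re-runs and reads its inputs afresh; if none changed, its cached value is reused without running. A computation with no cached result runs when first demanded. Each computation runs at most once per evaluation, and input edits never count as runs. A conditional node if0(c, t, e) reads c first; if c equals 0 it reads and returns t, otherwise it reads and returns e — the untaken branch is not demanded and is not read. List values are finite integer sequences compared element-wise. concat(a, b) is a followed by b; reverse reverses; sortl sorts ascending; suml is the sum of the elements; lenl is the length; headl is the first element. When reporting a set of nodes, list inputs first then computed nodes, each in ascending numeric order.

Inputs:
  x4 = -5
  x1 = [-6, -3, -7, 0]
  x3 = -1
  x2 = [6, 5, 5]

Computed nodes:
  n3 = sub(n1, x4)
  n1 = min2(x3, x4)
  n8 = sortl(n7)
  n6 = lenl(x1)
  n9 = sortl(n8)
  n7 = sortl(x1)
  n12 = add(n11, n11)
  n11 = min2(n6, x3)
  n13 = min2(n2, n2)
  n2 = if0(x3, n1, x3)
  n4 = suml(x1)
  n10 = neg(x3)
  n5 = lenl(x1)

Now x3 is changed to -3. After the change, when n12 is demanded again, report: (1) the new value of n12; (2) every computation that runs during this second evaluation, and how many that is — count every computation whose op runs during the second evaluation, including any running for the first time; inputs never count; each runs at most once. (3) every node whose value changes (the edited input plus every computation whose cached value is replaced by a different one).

First evaluation (everything demanded from the output):
  n6 = lenl([-6, -3, -7, 0]) = 4
  n11 = min2(4, -1) = -1
  n12 = add(-1, -1) = -2

Propagation after the edit:
  n11: runs — x3 -1->-3; result -3.
  n12: runs — n11 -1->-3; n11 -1->-3; result -6.

New value of n12: -6.
Computations that run: n11, n12 — 2 in total.
Values that change: x3, n11, n12.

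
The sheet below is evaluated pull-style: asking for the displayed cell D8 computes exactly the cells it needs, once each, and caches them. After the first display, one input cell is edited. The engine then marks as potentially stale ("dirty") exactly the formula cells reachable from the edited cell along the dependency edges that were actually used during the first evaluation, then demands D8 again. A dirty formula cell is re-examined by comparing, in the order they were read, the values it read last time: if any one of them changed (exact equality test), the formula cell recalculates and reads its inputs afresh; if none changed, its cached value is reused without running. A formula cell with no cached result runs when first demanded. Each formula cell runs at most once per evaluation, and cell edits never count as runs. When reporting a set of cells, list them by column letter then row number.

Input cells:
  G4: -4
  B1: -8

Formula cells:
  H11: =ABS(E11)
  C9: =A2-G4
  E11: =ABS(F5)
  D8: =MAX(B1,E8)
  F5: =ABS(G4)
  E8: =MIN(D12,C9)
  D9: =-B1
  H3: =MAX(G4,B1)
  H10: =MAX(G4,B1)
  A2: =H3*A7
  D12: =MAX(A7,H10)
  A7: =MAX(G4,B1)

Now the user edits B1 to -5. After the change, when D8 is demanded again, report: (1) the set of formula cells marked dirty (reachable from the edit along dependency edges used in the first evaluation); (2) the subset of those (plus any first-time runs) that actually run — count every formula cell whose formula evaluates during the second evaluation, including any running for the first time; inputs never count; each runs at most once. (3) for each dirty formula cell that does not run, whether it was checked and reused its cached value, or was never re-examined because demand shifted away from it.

First demand of the output computes:
  A7 = MAX(-4, -8) = -4
  H3 = MAX(-4, -8) = -4
  A2 = -4 * -4 = 16
  C9 = 16 - -4 = 20
  H10 = MAX(-4, -8) = -4
  D12 = MAX(-4, -4) = -4
  E8 = MIN(-4, 20) = -4
  D8 = MAX(-8, -4) = -4

After the edit, cleaning proceeds:
  A7: a read changed (B1 -8->-5) — executes, giving -4 — identical to its old value.
  H3: a read changed (B1 -8->-5) — executes, giving -4 — identical to its old value.
  A2: dirty, but its reads are unchanged (H3 unchanged, A7 unchanged); cached 16 stands.
  C9: dirty, but its reads are unchanged (A2 unchanged, G4 unchanged); cached 20 stands.
  H10: a read changed (B1 -8->-5) — executes, giving -4 — identical to its old value.
  D12: dirty, but its reads are unchanged (A7 unchanged, H10 unchanged); cached -4 stands.
  E8: dirty, but its reads are unchanged (D12 unchanged, C9 unchanged); cached -4 stands.
  D8: a read changed (B1 -8->-5) — executes, giving -4 — identical to its old value.

Note where the cutoff bites: A2 is checked, finds nothing changed, and keeps its cache.

The edit dirties: A2, A7, C9, D8, D12, E8, H3, H10.
4 formula cells run: A7, D8, H3, H10.
Cache hits after checking: A2, C9, D12, E8.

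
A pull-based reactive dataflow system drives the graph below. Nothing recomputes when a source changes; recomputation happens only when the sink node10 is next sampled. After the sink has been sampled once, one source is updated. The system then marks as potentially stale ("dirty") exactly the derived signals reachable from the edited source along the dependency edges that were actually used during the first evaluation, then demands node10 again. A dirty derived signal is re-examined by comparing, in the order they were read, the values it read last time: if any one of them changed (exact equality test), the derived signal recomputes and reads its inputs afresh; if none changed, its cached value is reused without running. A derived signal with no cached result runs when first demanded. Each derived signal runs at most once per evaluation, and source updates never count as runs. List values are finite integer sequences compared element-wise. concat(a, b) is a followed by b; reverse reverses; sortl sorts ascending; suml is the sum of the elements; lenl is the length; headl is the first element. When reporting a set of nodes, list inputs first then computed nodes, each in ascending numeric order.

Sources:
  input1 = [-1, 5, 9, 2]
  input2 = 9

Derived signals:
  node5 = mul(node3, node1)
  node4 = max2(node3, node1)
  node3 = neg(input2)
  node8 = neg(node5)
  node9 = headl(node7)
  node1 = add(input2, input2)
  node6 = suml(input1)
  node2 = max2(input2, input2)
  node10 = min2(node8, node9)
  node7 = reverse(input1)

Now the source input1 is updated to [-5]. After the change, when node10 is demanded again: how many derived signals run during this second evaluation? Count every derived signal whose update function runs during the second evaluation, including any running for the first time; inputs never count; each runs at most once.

Derived signals that run: node7, node9, node10 — 3 in total.

First evaluation (everything demanded from the output):
  node1 = add(9, 9) = 18
  node3 = neg(9) = -9
  node5 = mul(-9, 18) = -162
  node7 = reverse([-1, 5, 9, 2]) = [2, 9, 5, -1]
  node8 = neg(-162) = 162
  node9 = headl([2, 9, 5, -1]) = 2
  node10 = min2(162, 2) = 2

Propagation after the edit:
  node7: runs — input1 [-1, 5, 9, 2]->[-5]; result [-5].
  node9: runs — node7 [2, 9, 5, -1]->[-5]; result -5.
  node10: runs — node9 2->-5; result -5.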